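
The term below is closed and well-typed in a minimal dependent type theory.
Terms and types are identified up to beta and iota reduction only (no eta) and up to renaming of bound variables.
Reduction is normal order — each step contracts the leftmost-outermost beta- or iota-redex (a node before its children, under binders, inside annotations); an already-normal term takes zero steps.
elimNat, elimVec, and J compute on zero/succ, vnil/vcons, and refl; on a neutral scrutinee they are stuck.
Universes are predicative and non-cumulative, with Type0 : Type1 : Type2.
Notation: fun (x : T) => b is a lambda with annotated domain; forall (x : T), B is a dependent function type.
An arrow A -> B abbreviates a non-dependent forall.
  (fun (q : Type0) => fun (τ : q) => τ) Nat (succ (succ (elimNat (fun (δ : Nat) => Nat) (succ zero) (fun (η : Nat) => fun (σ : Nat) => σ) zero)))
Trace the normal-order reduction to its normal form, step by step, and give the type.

normal-order reduction sequence:
  (fun (q : Type0) => fun (τ : q) => τ) Nat (succ (succ (elimNat (fun (δ : Nat) => Nat) (succ zero) (fun (η : Nat) => fun (σ : Nat) => σ) zero)))
  ~> (fun (q : Nat) => q) (succ (succ (elimNat (fun (τ : Nat) => Nat) (succ zero) (fun (δ : Nat) => fun (η : Nat) => η) zero)))
  ~> succ (succ (elimNat (fun (q : Nat) => Nat) (succ zero) (fun (τ : Nat) => fun (δ : Nat) => δ) zero))
  ~> succ (succ (succ zero))
the term's type:
  Nat


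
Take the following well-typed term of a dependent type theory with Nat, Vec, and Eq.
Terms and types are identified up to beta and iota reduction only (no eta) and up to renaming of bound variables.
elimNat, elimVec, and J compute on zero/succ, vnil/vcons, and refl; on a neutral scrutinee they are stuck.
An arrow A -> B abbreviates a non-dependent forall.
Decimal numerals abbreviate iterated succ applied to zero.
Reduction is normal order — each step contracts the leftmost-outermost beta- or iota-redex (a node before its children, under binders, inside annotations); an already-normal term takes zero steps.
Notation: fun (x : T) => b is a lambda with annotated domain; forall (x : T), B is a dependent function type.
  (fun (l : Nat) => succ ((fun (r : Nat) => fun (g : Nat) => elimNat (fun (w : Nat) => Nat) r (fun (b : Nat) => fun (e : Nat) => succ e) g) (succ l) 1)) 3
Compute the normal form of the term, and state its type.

reduced normal form:
  6
the term's type:
  Nat


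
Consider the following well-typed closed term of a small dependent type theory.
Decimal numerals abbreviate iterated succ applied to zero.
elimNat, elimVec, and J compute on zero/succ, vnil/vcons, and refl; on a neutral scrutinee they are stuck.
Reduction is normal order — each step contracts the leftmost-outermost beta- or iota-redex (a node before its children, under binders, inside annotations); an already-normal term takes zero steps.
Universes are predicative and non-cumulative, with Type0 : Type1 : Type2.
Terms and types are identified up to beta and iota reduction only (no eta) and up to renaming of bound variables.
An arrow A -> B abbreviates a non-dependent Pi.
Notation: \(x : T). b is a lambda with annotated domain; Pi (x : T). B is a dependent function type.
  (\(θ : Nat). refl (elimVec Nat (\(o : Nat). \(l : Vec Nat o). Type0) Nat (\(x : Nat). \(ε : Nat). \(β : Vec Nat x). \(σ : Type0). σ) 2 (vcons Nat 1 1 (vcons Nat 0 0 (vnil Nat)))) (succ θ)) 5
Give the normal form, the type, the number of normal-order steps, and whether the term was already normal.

reduced normal form:
  refl Nat 6
type:
  Eq Nat 6 6
steps to reach normal form (normal order): 12
term was already normal: no
first redex: a beta-redex


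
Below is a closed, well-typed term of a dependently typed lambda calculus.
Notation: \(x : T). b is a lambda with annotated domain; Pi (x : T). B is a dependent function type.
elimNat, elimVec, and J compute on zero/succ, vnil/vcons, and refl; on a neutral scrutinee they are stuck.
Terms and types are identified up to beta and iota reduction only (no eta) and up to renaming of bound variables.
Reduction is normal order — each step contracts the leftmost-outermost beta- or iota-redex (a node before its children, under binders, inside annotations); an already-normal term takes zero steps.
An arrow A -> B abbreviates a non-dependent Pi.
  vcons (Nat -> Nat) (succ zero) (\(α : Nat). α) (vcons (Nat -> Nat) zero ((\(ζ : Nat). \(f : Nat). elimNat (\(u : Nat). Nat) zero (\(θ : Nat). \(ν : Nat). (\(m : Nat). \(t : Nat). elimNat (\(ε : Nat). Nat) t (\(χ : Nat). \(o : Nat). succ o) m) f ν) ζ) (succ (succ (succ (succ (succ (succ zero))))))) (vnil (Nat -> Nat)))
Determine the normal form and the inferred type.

normal form:
  vcons (Nat -> Nat) (succ zero) (\(α : Nat). α) (vcons (Nat -> Nat) zero (\(ζ : Nat). elimNat (\(f : Nat). Nat) (elimNat (\(u : Nat). Nat) (elimNat (\(θ : Nat). Nat) (elimNat (\(ν : Nat). Nat) (elimNat (\(m : Nat). Nat) (elimNat (\(t : Nat). Nat) zero (\(ε : Nat). \(χ : Nat). succ χ) ζ) (\(o : Nat). \(d : Nat). succ d) ζ) (\(x : Nat). \(e : Nat). succ e) ζ) (\(v : Nat). \(ξ : Nat). succ ξ) ζ) (\(ρ : Nat). \(δ : Nat). succ δ) ζ) (\(r : Nat). \(q : Nat). succ q) ζ) (vnil (Nat -> Nat)))
inferred type:
  Vec (Nat -> Nat) (succ (succ zero))


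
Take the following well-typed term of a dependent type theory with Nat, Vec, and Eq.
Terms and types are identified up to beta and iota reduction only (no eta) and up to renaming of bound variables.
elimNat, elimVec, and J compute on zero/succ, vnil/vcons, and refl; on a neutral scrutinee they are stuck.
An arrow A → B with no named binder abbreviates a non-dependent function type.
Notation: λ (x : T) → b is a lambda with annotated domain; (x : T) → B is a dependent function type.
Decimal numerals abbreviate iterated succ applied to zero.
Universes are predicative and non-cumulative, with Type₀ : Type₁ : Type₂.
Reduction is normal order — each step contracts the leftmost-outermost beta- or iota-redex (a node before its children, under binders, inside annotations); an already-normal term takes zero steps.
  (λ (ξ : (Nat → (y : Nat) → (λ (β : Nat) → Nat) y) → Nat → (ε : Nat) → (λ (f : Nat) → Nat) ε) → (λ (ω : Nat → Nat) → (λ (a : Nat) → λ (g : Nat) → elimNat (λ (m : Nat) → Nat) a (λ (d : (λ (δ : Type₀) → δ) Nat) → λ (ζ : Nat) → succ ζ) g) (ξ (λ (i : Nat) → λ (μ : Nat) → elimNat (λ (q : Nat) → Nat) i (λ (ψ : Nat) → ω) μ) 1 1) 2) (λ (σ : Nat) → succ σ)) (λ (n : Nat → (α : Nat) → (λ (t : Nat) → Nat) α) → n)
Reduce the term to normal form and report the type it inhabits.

normal form:
  4
inferred type:
  Nat
observation: reduction starts at a beta-redex, and 18 normal-order steps reach the normal form.


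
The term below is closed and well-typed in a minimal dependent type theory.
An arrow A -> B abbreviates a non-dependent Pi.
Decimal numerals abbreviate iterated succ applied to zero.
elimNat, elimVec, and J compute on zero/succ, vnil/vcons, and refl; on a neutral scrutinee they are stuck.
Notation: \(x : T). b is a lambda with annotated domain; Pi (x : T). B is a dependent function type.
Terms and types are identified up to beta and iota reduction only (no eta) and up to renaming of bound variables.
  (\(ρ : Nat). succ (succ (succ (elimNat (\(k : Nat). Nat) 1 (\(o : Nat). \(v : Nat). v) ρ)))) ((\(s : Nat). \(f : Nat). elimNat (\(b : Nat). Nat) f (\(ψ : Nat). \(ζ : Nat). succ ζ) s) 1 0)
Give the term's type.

the term's type:
  Nat


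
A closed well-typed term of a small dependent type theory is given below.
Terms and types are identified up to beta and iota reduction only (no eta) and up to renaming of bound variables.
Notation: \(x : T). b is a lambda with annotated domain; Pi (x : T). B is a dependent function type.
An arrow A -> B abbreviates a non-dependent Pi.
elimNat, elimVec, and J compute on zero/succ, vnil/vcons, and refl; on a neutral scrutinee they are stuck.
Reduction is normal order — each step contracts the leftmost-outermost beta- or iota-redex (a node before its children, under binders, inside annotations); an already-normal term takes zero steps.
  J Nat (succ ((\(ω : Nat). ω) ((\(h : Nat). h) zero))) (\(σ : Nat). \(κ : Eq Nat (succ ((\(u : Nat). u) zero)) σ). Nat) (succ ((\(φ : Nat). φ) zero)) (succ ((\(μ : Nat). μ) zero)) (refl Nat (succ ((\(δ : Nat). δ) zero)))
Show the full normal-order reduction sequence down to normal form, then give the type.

normal-order reduction:
  J Nat (succ ((\(ω : Nat). ω) ((\(h : Nat). h) zero))) (\(σ : Nat). \(κ : Eq Nat (succ ((\(u : Nat). u) zero)) σ). Nat) (succ ((\(φ : Nat). φ) zero)) (succ ((\(μ : Nat). μ) zero)) (refl Nat (succ ((\(δ : Nat). δ) zero)))
  ~> succ ((\(ω : Nat). ω) zero)
  ~> succ zero
type:
  Nat


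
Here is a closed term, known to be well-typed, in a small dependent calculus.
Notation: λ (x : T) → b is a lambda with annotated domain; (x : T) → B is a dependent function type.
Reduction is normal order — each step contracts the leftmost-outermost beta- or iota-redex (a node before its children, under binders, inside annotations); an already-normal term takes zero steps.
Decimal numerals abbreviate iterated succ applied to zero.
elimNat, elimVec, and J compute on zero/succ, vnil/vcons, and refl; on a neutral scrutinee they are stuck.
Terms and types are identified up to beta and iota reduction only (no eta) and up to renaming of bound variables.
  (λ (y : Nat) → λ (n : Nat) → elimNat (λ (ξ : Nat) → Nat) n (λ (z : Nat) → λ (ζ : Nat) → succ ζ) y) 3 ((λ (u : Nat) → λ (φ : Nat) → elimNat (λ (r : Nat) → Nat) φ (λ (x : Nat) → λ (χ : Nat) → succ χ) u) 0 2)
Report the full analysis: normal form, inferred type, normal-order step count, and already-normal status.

reduced normal form:
  5
type:
  Nat
normal-order step count: 15
term was already normal: no
first redex: a beta-redex


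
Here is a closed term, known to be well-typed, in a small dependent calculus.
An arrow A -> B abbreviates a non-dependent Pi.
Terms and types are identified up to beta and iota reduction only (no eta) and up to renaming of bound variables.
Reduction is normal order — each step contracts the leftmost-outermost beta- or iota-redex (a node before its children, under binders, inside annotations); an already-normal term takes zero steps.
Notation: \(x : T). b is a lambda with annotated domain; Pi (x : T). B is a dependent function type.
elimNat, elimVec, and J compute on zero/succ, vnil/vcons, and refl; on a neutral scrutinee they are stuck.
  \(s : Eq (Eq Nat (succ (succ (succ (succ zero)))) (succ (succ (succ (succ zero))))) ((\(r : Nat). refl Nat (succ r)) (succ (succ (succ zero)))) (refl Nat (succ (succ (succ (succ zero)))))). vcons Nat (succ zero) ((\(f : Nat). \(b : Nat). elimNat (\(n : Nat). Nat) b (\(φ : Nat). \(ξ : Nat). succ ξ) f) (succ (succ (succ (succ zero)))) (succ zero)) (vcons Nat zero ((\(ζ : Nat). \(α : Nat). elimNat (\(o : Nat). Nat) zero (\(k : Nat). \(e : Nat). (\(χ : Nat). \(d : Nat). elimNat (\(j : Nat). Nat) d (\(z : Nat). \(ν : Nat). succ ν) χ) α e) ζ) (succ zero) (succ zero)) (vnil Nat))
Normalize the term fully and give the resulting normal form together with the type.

reduced normal form:
  \(s : Eq (Eq Nat (succ (succ (succ (succ zero)))) (succ (succ (succ (succ zero))))) (refl Nat (succ (succ (succ (succ zero))))) (refl Nat (succ (succ (succ (succ zero)))))). vcons Nat (succ zero) (succ (succ (succ (succ (succ zero))))) (vcons Nat zero (succ zero) (vnil Nat))
the term's type:
  Eq (Eq Nat (succ (succ (succ (succ zero)))) (succ (succ (succ (succ zero))))) (refl Nat (succ (succ (succ (succ zero))))) (refl Nat (succ (succ (succ (succ zero))))) -> Vec Nat (succ (succ zero))
observation: 28 normal-order steps normalize the term, beginning with a beta-redex.


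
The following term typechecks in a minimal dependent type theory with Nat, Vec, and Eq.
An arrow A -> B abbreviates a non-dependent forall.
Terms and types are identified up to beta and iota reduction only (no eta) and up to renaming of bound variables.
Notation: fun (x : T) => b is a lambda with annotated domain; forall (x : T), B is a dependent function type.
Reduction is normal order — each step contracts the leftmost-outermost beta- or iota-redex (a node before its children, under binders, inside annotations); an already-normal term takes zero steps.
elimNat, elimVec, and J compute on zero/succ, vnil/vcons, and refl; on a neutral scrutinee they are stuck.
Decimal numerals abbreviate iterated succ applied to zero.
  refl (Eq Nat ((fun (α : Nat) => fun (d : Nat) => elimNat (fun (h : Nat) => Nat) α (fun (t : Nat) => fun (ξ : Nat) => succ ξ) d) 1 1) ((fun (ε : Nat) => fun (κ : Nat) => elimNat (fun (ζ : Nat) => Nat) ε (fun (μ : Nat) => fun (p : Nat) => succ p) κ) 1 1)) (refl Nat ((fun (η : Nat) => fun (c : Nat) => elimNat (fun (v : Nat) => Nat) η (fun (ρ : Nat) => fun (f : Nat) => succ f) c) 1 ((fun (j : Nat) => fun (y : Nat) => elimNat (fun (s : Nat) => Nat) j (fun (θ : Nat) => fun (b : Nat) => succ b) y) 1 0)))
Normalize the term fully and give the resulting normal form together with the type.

resulting normal form:
  refl (Eq Nat 2 2) (refl Nat 2)
inferred type:
  Eq (Eq Nat 2 2) (refl Nat 2) (refl Nat 2)


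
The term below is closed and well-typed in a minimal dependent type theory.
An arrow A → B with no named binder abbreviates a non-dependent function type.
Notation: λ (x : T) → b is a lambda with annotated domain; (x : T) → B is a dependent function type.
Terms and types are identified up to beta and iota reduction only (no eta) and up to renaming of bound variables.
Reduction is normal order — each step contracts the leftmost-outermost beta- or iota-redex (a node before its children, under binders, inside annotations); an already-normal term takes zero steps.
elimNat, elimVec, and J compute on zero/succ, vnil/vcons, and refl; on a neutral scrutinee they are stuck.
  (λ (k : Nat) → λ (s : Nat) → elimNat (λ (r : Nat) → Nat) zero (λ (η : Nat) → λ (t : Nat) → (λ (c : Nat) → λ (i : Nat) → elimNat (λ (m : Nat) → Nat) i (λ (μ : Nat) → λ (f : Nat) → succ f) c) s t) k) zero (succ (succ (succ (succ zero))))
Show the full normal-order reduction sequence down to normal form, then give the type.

reduction (normal order):
  (λ (k : Nat) → λ (s : Nat) → elimNat (λ (r : Nat) → Nat) zero (λ (η : Nat) → λ (t : Nat) → (λ (c : Nat) → λ (i : Nat) → elimNat (λ (m : Nat) → Nat) i (λ (μ : Nat) → λ (f : Nat) → succ f) c) s t) k) zero (succ (succ (succ (succ zero))))
  ~> (λ (k : Nat) → elimNat (λ (s : Nat) → Nat) zero (λ (r : Nat) → λ (η : Nat) → (λ (t : Nat) → λ (c : Nat) → elimNat (λ (i : Nat) → Nat) c (λ (m : Nat) → λ (μ : Nat) → succ μ) t) k η) zero) (succ (succ (succ (succ zero))))
  ~> elimNat (λ (k : Nat) → Nat) zero (λ (s : Nat) → λ (r : Nat) → (λ (η : Nat) → λ (t : Nat) → elimNat (λ (c : Nat) → Nat) t (λ (i : Nat) → λ (m : Nat) → succ m) η) (succ (succ (succ (succ zero)))) r) zero
  ~> zero
inferred type:
  Nat


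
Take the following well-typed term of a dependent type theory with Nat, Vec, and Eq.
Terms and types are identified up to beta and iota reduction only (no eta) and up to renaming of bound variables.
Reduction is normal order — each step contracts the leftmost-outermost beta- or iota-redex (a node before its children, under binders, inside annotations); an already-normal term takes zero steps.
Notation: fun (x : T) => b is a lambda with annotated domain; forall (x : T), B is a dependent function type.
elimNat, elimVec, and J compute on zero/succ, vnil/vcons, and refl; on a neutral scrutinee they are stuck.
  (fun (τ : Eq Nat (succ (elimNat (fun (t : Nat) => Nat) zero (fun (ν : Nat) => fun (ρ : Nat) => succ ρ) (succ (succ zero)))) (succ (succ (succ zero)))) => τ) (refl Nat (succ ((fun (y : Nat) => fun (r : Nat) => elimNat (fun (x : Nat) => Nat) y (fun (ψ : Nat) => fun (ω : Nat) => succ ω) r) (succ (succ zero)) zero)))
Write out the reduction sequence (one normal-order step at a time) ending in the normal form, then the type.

normal-order reduction sequence:
  (fun (τ : Eq Nat (succ (elimNat (fun (t : Nat) => Nat) zero (fun (ν : Nat) => fun (ρ : Nat) => succ ρ) (succ (succ zero)))) (succ (succ (succ zero)))) => τ) (refl Nat (succ ((fun (y : Nat) => fun (r : Nat) => elimNat (fun (x : Nat) => Nat) y (fun (ψ : Nat) => fun (ω : Nat) => succ ω) r) (succ (succ zero)) zero)))
  ~> refl Nat (succ ((fun (τ : Nat) => fun (t : Nat) => elimNat (fun (ν : Nat) => Nat) τ (fun (ρ : Nat) => fun (y : Nat) => succ y) t) (succ (succ zero)) zero))
  ~> refl Nat (succ ((fun (τ : Nat) => elimNat (fun (t : Nat) => Nat) (succ (succ zero)) (fun (ν : Nat) => fun (ρ : Nat) => succ ρ) τ) zero))
  ~> refl Nat (succ (elimNat (fun (τ : Nat) => Nat) (succ (succ zero)) (fun (t : Nat) => fun (ν : Nat) => succ ν) zero))
  ~> refl Nat (succ (succ (succ zero)))
inferred type:
  Eq Nat (succ (succ (succ zero))) (succ (succ (succ zero)))


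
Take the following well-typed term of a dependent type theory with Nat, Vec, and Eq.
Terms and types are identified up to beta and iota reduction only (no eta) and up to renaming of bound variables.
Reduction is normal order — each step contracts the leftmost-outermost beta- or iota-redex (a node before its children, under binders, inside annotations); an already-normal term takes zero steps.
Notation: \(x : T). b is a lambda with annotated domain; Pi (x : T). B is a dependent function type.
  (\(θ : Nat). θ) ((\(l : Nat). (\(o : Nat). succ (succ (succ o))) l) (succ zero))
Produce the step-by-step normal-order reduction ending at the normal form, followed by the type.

normal-order reduction sequence:
  (\(θ : Nat). θ) ((\(l : Nat). (\(o : Nat). succ (succ (succ o))) l) (succ zero))
  ~> (\(θ : Nat). (\(l : Nat). succ (succ (succ l))) θ) (succ zero)
  ~> (\(θ : Nat). succ (succ (succ θ))) (succ zero)
  ~> succ (succ (succ (succ zero)))
the term's type:
  Nat


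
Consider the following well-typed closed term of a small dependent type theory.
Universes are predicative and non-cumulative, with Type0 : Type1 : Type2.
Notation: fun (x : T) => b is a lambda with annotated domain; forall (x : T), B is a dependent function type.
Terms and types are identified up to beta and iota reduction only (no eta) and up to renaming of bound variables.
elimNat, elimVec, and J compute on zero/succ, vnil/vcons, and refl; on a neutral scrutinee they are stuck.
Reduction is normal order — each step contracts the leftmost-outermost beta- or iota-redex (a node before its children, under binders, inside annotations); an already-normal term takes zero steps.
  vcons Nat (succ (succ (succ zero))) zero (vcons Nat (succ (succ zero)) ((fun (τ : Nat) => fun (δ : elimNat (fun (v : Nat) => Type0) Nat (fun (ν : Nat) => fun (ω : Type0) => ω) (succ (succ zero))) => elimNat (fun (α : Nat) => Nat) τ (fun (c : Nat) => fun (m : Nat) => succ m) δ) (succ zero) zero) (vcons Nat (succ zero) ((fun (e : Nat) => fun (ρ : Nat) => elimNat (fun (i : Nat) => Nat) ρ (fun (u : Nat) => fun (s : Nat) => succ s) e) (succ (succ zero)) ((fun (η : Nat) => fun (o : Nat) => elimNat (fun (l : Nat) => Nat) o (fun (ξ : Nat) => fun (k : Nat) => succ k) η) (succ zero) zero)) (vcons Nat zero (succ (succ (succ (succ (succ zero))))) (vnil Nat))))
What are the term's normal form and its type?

normal form:
  vcons Nat (succ (succ (succ zero))) zero (vcons Nat (succ (succ zero)) (succ zero) (vcons Nat (succ zero) (succ (succ (succ zero))) (vcons Nat zero (succ (succ (succ (succ (succ zero))))) (vnil Nat))))
inferred type:
  Vec Nat (succ (succ (succ (succ zero))))


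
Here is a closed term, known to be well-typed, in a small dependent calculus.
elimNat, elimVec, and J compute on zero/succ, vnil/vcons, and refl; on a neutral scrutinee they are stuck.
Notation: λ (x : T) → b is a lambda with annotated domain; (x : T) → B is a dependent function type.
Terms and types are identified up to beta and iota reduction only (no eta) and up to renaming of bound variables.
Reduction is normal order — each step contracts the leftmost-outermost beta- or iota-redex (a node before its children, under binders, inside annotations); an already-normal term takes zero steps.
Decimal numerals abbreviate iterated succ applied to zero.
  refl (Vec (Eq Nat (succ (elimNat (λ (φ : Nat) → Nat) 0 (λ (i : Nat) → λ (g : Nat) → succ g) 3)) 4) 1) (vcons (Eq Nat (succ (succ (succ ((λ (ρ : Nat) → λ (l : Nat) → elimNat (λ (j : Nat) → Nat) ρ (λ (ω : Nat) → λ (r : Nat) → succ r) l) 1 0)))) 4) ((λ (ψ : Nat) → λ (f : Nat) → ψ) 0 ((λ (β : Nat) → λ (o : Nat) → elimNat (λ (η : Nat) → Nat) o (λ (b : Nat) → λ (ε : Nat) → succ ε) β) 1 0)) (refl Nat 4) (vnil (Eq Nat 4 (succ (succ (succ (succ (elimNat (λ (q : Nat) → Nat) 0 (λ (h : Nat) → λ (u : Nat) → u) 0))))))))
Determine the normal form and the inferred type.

resulting normal form:
  refl (Vec (Eq Nat 4 4) 1) (vcons (Eq Nat 4 4) 0 (refl Nat 4) (vnil (Eq Nat 4 4)))
the term's type:
  Eq (Vec (Eq Nat 4 4) 1) (vcons (Eq Nat 4 4) 0 (refl Nat 4) (vnil (Eq Nat 4 4))) (vcons (Eq Nat 4 4) 0 (refl Nat 4) (vnil (Eq Nat 4 4)))


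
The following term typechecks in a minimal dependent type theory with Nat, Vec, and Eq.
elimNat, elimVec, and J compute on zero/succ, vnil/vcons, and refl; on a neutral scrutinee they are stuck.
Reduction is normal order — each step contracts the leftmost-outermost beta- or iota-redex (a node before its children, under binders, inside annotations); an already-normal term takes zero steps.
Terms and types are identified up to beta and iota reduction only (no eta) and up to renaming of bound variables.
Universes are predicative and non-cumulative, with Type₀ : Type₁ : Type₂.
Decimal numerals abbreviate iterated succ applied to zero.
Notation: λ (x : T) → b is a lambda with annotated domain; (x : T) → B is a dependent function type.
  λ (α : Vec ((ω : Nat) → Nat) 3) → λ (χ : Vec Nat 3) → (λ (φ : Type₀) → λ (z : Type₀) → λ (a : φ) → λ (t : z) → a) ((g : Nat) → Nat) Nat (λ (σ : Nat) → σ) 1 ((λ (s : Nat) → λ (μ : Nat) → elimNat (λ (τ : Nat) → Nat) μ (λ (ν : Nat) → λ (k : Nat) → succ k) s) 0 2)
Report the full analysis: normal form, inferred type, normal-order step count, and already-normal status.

resulting normal form:
  λ (α : Vec ((ω : Nat) → Nat) 3) → λ (χ : Vec Nat 3) → 2
inferred type:
  (α : Vec ((ω : Nat) → Nat) 3) → (χ : Vec Nat 3) → Nat
normal-order step count: 8
started in normal form: no
first redex: a beta-redex


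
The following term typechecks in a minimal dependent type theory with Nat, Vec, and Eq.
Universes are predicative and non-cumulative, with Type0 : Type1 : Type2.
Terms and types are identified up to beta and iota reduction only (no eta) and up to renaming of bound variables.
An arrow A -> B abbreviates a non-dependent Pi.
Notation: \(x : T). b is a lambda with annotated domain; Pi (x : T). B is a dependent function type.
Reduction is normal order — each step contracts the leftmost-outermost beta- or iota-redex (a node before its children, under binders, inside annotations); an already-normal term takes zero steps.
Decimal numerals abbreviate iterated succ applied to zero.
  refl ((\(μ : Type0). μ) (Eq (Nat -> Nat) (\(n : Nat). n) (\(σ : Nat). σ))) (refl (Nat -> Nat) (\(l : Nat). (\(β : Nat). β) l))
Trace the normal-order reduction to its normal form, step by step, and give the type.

normal-order reduction sequence:
  refl ((\(μ : Type0). μ) (Eq (Nat -> Nat) (\(n : Nat). n) (\(σ : Nat). σ))) (refl (Nat -> Nat) (\(l : Nat). (\(β : Nat). β) l))
  ~> refl (Eq (Nat -> Nat) (\(μ : Nat). μ) (\(n : Nat). n)) (refl (Nat -> Nat) (\(σ : Nat). (\(l : Nat). l) σ))
  ~> refl (Eq (Nat -> Nat) (\(μ : Nat). μ) (\(n : Nat). n)) (refl (Nat -> Nat) (\(σ : Nat). σ))
the term's type:
  Eq (Eq (Nat -> Nat) (\(μ : Nat). μ) (\(n : Nat). n)) (refl (Nat -> Nat) (\(σ : Nat). σ)) (refl (Nat -> Nat) (\(l : Nat). l))


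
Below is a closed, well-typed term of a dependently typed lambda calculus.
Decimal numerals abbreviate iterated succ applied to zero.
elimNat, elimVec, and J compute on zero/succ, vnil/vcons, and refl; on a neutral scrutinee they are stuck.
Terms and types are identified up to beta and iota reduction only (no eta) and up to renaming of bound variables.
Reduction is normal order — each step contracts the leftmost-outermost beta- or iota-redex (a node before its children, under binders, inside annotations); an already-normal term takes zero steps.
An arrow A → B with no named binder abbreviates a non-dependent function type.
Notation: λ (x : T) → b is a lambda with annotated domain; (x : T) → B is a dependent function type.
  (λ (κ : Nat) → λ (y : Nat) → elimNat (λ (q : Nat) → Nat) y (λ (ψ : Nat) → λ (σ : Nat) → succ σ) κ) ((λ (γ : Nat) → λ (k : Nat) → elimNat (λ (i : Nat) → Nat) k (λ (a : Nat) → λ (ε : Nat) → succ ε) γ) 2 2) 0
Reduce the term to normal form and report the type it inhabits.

resulting normal form:
  4
type:
  Nat
observation: reduction starts at a beta-redex, and 24 normal-order steps reach the normal form.


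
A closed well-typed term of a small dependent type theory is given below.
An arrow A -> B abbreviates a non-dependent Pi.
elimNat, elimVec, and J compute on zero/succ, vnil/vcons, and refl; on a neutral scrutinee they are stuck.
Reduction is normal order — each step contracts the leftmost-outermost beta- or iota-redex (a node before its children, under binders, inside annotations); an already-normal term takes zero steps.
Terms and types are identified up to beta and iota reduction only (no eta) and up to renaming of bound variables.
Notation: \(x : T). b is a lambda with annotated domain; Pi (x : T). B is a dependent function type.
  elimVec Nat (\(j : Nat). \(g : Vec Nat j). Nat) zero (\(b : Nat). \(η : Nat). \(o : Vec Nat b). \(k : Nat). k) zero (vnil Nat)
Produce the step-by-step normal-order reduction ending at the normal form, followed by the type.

normal-order reduction sequence:
  elimVec Nat (\(j : Nat). \(g : Vec Nat j). Nat) zero (\(b : Nat). \(η : Nat). \(o : Vec Nat b). \(k : Nat). k) zero (vnil Nat)
  ~> zero
inferred type:
  Nat


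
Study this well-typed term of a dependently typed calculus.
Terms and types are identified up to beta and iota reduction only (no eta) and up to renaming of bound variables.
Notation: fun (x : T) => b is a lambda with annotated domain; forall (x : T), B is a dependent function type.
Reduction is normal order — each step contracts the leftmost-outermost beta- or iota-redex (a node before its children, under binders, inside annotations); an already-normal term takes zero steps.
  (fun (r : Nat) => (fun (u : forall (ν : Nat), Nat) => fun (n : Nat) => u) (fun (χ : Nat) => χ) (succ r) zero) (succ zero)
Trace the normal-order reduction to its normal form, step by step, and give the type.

reduction (normal order):
  (fun (r : Nat) => (fun (u : forall (ν : Nat), Nat) => fun (n : Nat) => u) (fun (χ : Nat) => χ) (succ r) zero) (succ zero)
  ~> (fun (r : forall (u : Nat), Nat) => fun (ν : Nat) => r) (fun (n : Nat) => n) (succ (succ zero)) zero
  ~> (fun (r : Nat) => fun (u : Nat) => u) (succ (succ zero)) zero
  ~> (fun (r : Nat) => r) zero
  ~> zero
the term's type:
  Nat


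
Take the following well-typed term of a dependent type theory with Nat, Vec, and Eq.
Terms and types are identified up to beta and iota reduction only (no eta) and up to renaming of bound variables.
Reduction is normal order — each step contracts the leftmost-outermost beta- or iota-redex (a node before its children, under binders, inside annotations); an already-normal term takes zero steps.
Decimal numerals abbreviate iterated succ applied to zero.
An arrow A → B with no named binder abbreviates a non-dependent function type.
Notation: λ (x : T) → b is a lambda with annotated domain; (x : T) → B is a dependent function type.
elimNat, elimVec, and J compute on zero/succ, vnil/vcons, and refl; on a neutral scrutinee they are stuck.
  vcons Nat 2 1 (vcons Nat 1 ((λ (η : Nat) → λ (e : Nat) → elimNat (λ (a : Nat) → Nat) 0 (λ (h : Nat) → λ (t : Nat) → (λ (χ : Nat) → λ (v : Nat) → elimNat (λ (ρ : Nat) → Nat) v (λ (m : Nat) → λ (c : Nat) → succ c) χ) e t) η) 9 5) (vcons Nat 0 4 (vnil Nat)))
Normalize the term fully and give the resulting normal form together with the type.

resulting normal form:
  vcons Nat 2 1 (vcons Nat 1 45 (vcons Nat 0 4 (vnil Nat)))
inferred type:
  Vec Nat 3
observation: 192 normal-order steps separate the term from its normal form.


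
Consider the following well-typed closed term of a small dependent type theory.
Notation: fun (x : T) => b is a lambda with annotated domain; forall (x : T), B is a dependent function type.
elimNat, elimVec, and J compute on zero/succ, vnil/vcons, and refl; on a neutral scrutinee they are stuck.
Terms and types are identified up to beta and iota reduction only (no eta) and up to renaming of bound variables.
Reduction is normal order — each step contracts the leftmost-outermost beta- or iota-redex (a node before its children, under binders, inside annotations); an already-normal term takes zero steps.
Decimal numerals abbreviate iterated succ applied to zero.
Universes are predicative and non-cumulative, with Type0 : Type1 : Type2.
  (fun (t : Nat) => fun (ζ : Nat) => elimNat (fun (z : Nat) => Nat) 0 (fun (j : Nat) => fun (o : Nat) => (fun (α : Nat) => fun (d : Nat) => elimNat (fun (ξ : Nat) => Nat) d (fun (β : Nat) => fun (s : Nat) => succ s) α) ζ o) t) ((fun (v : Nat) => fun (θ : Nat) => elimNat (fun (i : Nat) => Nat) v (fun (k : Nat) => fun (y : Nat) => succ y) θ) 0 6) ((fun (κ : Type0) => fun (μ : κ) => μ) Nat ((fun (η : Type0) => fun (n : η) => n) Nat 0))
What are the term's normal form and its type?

normal form:
  0
the term's type:
  Nat
observation: normalization takes exactly 49 steps under the normal-order strategy.


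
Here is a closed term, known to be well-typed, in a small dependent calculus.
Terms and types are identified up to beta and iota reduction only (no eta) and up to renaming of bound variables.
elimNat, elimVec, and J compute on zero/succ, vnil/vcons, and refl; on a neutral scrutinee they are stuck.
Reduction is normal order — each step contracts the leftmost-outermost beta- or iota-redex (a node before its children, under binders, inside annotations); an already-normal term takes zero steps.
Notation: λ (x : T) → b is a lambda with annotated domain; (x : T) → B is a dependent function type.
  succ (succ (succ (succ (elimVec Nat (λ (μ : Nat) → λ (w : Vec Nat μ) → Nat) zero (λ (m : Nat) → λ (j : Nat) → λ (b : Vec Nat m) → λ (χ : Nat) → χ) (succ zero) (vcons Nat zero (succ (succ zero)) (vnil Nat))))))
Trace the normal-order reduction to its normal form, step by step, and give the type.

normal-order reduction:
  succ (succ (succ (succ (elimVec Nat (λ (μ : Nat) → λ (w : Vec Nat μ) → Nat) zero (λ (m : Nat) → λ (j : Nat) → λ (b : Vec Nat m) → λ (χ : Nat) → χ) (succ zero) (vcons Nat zero (succ (succ zero)) (vnil Nat))))))
  ~> succ (succ (succ (succ ((λ (μ : Nat) → λ (w : Nat) → λ (m : Vec Nat μ) → λ (j : Nat) → j) zero (succ (succ zero)) (vnil Nat) (elimVec Nat (λ (b : Nat) → λ (χ : Vec Nat b) → Nat) zero (λ (k : Nat) → λ (ε : Nat) → λ (σ : Vec Nat k) → λ (η : Nat) → η) zero (vnil Nat))))))
  ~> succ (succ (succ (succ ((λ (μ : Nat) → λ (w : Vec Nat zero) → λ (m : Nat) → m) (succ (succ zero)) (vnil Nat) (elimVec Nat (λ (j : Nat) → λ (b : Vec Nat j) → Nat) zero (λ (χ : Nat) → λ (k : Nat) → λ (ε : Vec Nat χ) → λ (σ : Nat) → σ) zero (vnil Nat))))))
  ~> succ (succ (succ (succ ((λ (μ : Vec Nat zero) → λ (w : Nat) → w) (vnil Nat) (elimVec Nat (λ (m : Nat) → λ (j : Vec Nat m) → Nat) zero (λ (b : Nat) → λ (χ : Nat) → λ (k : Vec Nat b) → λ (ε : Nat) → ε) zero (vnil Nat))))))
  ~> succ (succ (succ (succ ((λ (μ : Nat) → μ) (elimVec Nat (λ (w : Nat) → λ (m : Vec Nat w) → Nat) zero (λ (j : Nat) → λ (b : Nat) → λ (χ : Vec Nat j) → λ (k : Nat) → k) zero (vnil Nat))))))
  ~> succ (succ (succ (succ (elimVec Nat (λ (μ : Nat) → λ (w : Vec Nat μ) → Nat) zero (λ (m : Nat) → λ (j : Nat) → λ (b : Vec Nat m) → λ (χ : Nat) → χ) zero (vnil Nat)))))
  ~> succ (succ (succ (succ zero)))
the term's type:
  Nat


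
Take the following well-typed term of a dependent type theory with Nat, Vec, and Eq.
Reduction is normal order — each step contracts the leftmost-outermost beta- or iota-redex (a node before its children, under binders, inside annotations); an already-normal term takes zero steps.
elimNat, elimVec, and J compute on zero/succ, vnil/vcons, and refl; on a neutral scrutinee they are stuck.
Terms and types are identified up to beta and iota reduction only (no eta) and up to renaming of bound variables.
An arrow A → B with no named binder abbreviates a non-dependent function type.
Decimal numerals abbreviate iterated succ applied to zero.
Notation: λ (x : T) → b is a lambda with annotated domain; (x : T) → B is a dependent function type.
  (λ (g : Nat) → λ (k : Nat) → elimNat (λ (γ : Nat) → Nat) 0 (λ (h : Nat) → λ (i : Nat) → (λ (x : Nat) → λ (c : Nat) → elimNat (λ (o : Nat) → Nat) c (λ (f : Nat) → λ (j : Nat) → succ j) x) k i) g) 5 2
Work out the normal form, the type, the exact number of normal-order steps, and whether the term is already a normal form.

normal form:
  10
the term's type:
  Nat
reduction steps (normal order): 63
started in normal form: no
first contracted redex: a beta-redex


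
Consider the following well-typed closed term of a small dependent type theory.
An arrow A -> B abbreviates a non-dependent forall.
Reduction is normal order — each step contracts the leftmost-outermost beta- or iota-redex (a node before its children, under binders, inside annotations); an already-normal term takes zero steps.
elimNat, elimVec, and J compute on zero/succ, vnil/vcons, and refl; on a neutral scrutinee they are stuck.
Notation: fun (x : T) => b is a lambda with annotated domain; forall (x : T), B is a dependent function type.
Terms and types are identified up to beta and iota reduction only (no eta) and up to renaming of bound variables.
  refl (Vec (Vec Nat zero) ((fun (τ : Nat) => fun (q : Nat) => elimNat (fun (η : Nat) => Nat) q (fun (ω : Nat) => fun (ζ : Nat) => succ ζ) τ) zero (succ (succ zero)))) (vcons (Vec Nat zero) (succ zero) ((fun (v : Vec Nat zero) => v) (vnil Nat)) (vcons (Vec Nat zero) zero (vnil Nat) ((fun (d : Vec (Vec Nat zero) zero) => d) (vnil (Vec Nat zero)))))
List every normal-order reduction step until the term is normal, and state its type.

normal-order reduction:
  refl (Vec (Vec Nat zero) ((fun (τ : Nat) => fun (q : Nat) => elimNat (fun (η : Nat) => Nat) q (fun (ω : Nat) => fun (ζ : Nat) => succ ζ) τ) zero (succ (succ zero)))) (vcons (Vec Nat zero) (succ zero) ((fun (v : Vec Nat zero) => v) (vnil Nat)) (vcons (Vec Nat zero) zero (vnil Nat) ((fun (d : Vec (Vec Nat zero) zero) => d) (vnil (Vec Nat zero)))))
  ~> refl (Vec (Vec Nat zero) ((fun (τ : Nat) => elimNat (fun (q : Nat) => Nat) τ (fun (η : Nat) => fun (ω : Nat) => succ ω) zero) (succ (succ zero)))) (vcons (Vec Nat zero) (succ zero) ((fun (ζ : Vec Nat zero) => ζ) (vnil Nat)) (vcons (Vec Nat zero) zero (vnil Nat) ((fun (v : Vec (Vec Nat zero) zero) => v) (vnil (Vec Nat zero)))))
  ~> refl (Vec (Vec Nat zero) (elimNat (fun (τ : Nat) => Nat) (succ (succ zero)) (fun (q : Nat) => fun (η : Nat) => succ η) zero)) (vcons (Vec Nat zero) (succ zero) ((fun (ω : Vec Nat zero) => ω) (vnil Nat)) (vcons (Vec Nat zero) zero (vnil Nat) ((fun (ζ : Vec (Vec Nat zero) zero) => ζ) (vnil (Vec Nat zero)))))
  ~> refl (Vec (Vec Nat zero) (succ (succ zero))) (vcons (Vec Nat zero) (succ zero) ((fun (τ : Vec Nat zero) => τ) (vnil Nat)) (vcons (Vec Nat zero) zero (vnil Nat) ((fun (q : Vec (Vec Nat zero) zero) => q) (vnil (Vec Nat zero)))))
  ~> refl (Vec (Vec Nat zero) (succ (succ zero))) (vcons (Vec Nat zero) (succ zero) (vnil Nat) (vcons (Vec Nat zero) zero (vnil Nat) ((fun (τ : Vec (Vec Nat zero) zero) => τ) (vnil (Vec Nat zero)))))
  ~> refl (Vec (Vec Nat zero) (succ (succ zero))) (vcons (Vec Nat zero) (succ zero) (vnil Nat) (vcons (Vec Nat zero) zero (vnil Nat) (vnil (Vec Nat zero))))
the term's type:
  Eq (Vec (Vec Nat zero) (succ (succ zero))) (vcons (Vec Nat zero) (succ zero) (vnil Nat) (vcons (Vec Nat zero) zero (vnil Nat) (vnil (Vec Nat zero)))) (vcons (Vec Nat zero) (succ zero) (vnil Nat) (vcons (Vec Nat zero) zero (vnil Nat) (vnil (Vec Nat zero))))


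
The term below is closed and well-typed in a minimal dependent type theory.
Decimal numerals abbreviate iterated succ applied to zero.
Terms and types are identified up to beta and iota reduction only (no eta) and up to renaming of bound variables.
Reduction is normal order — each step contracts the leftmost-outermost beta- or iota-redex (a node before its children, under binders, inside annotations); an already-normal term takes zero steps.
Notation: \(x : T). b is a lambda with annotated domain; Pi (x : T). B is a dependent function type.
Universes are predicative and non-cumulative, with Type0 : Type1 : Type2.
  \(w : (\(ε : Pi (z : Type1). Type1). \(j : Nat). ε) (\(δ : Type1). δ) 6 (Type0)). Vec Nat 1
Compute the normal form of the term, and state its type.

normal form:
  \(w : Type0). Vec Nat 1
inferred type:
  Pi (w : Type0). Type0
observation: reduction starts at a beta-redex, and 3 normal-order steps reach the normal form.


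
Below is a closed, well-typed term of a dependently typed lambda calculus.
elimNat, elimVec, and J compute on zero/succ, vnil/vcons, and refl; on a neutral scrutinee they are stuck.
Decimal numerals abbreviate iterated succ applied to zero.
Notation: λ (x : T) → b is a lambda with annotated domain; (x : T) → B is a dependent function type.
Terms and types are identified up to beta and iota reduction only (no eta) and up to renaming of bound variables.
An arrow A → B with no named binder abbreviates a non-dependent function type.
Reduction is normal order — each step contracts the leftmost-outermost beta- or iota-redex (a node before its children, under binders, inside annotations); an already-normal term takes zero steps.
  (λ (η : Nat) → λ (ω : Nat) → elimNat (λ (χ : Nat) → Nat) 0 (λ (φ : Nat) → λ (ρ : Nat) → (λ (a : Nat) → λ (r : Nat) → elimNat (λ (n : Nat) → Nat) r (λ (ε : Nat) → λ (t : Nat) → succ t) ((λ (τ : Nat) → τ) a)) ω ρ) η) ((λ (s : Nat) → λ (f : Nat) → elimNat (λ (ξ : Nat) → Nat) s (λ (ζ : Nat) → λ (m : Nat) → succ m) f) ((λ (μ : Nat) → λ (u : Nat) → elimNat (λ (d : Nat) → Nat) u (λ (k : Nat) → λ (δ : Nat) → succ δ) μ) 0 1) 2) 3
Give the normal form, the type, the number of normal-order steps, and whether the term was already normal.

resulting normal form:
  9
type:
  Nat
normal-order step count: 37
already normal: no
first redex: a beta-redex


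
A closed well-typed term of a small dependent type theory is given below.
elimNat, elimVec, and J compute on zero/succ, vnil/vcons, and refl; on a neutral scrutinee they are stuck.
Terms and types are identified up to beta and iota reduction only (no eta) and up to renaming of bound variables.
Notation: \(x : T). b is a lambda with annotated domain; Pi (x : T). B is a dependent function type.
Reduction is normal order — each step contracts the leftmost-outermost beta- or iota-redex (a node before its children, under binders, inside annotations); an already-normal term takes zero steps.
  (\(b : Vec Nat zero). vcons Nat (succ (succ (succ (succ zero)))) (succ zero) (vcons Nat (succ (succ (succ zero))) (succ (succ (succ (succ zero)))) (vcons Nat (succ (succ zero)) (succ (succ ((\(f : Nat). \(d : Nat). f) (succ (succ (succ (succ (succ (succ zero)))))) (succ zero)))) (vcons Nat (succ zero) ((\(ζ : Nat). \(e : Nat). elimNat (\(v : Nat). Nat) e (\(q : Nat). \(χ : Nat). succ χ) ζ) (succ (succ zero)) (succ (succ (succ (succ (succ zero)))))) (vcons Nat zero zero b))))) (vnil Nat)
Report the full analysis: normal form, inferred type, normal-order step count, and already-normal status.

resulting normal form:
  vcons Nat (succ (succ (succ (succ zero)))) (succ zero) (vcons Nat (succ (succ (succ zero))) (succ (succ (succ (succ zero)))) (vcons Nat (succ (succ zero)) (succ (succ (succ (succ (succ (succ (succ (succ zero)))))))) (vcons Nat (succ zero) (succ (succ (succ (succ (succ (succ (succ zero))))))) (vcons Nat zero zero (vnil Nat)))))
type:
  Vec Nat (succ (succ (succ (succ (succ zero)))))
steps to reach normal form (normal order): 12
started in normal form: no
first redex: a beta-redex
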